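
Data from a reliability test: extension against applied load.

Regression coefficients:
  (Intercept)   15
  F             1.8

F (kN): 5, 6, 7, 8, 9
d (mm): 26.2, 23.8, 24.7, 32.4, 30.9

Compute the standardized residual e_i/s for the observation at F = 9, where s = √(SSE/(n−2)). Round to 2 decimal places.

F=5: ŷ = 15 + 1.8·5 = 24; e = 26.2 − 24 = 2.2
F=6: ŷ = 15 + 1.8·6 = 25.8; e = 23.8 − 25.8 = -2
F=7: ŷ = 15 + 1.8·7 = 27.6; e = 24.7 − 27.6 = -2.9
F=8: ŷ = 15 + 1.8·8 = 29.4; e = 32.4 − 29.4 = 3
F=9: ŷ = 15 + 1.8·9 = 31.2; e = 30.9 − 31.2 = -0.3
SSE = 4.84 + 4 + 8.41 + 9 + 0.09 = 26.34
s = √(26.34/3) = 2.96311
e/s = -0.3 / 2.96311 = -0.10

-0.10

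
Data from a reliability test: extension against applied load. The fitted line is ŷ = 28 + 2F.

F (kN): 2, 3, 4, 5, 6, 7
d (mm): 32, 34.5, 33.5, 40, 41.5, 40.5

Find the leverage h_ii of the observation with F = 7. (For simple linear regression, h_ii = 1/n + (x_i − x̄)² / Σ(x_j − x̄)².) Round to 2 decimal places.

F̄ = (2 + 3 + 4 + 5 + 6 + 7)/6 = 4.5
Σ(F − F̄)² = 6.25 + 2.25 + 0.25 + 0.25 + 2.25 + 6.25 = 17.5
h = 1/6 + (2.5)²/17.5 = 0.166667 + 0.357143 = 0.52

h = 0.52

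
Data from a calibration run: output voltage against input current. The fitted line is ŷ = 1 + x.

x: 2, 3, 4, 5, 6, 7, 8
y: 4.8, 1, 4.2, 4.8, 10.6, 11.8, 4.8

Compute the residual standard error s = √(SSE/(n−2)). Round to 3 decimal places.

s = 3.446

x=2: ŷ = 1 + 2 = 3; e = 4.8 − 3 = 1.8
x=3: ŷ = 1 + 3 = 4; e = 1 − 4 = -3
x=4: ŷ = 1 + 4 = 5; e = 4.2 − 5 = -0.8
x=5: ŷ = 1 + 5 = 6; e = 4.8 − 6 = -1.2
x=6: ŷ = 1 + 6 = 7; e = 10.6 − 7 = 3.6
x=7: ŷ = 1 + 7 = 8; e = 11.8 − 8 = 3.8
x=8: ŷ = 1 + 8 = 9; e = 4.8 − 9 = -4.2
SSE = 3.24 + 9 + 0.64 + 1.44 + 12.96 + 14.44 + 17.64 = 59.36
s = √(59.36/5) = √11.872 ≈ 3.446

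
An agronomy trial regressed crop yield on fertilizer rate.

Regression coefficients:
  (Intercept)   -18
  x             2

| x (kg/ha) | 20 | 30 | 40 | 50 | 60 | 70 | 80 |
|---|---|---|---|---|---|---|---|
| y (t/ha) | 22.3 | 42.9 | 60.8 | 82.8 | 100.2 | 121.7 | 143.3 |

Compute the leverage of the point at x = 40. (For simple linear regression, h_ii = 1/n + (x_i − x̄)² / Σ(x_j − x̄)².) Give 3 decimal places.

x̄ = (20 + 30 + 40 + 50 + 60 + 70 + 80)/7 = 50
Σ(x − x̄)² = 900 + 400 + 100 + 0 + 100 + 400 + 900 = 2800
h = 1/7 + (-10)²/2800 = 0.142857 + 0.0357143 = 0.179

h = 0.179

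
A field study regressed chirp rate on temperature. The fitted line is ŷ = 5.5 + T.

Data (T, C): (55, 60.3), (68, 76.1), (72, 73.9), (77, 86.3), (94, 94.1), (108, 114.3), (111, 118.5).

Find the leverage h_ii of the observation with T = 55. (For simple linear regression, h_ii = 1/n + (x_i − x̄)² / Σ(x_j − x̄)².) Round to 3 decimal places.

T̄ = (55 + 68 + 72 + 77 + 94 + 108 + 111)/7 = 83.5714
Σ(T − T̄)² = 816.327 + 242.469 + 133.898 + 43.1837 + 108.755 + 596.755 + 752.327 = 2693.71
h = 1/7 + (-28.5714)²/2693.71 = 0.142857 + 0.303049 = 0.446

h = 0.446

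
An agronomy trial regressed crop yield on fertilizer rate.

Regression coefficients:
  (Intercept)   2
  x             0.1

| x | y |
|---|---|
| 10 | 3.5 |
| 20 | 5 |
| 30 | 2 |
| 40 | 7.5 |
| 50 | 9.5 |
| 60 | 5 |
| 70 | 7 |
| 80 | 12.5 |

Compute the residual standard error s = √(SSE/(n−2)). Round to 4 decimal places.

x=10: ŷ = 2 + 0.1·10 = 3; e = 3.5 − 3 = 0.5
x=20: ŷ = 2 + 0.1·20 = 4; e = 5 − 4 = 1
x=30: ŷ = 2 + 0.1·30 = 5; e = 2 − 5 = -3
x=40: ŷ = 2 + 0.1·40 = 6; e = 7.5 − 6 = 1.5
x=50: ŷ = 2 + 0.1·50 = 7; e = 9.5 − 7 = 2.5
x=60: ŷ = 2 + 0.1·60 = 8; e = 5 − 8 = -3
x=70: ŷ = 2 + 0.1·70 = 9; e = 7 − 9 = -2
x=80: ŷ = 2 + 0.1·80 = 10; e = 12.5 − 10 = 2.5
SSE = 0.25 + 1 + 9 + 2.25 + 6.25 + 9 + 4 + 6.25 = 38
s = √(38/6) = √6.33333 ≈ 2.5166

s = 2.5166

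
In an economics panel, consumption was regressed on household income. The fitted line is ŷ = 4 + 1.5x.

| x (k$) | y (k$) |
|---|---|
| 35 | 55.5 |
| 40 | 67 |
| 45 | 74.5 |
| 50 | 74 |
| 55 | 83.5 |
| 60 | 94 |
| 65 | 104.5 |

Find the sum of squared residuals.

SSE = 62

x=35: ŷ = 4 + 1.5·35 = 56.5; r = 55.5 − 56.5 = -1
x=40: ŷ = 4 + 1.5·40 = 64; r = 67 − 64 = 3
x=45: ŷ = 4 + 1.5·45 = 71.5; r = 74.5 − 71.5 = 3
x=50: ŷ = 4 + 1.5·50 = 79; r = 74 − 79 = -5
x=55: ŷ = 4 + 1.5·55 = 86.5; r = 83.5 − 86.5 = -3
x=60: ŷ = 4 + 1.5·60 = 94; r = 94 − 94 = 0
x=65: ŷ = 4 + 1.5·65 = 101.5; r = 104.5 − 101.5 = 3
SSE = 1 + 9 + 9 + 25 + 9 + 0 + 9 = 62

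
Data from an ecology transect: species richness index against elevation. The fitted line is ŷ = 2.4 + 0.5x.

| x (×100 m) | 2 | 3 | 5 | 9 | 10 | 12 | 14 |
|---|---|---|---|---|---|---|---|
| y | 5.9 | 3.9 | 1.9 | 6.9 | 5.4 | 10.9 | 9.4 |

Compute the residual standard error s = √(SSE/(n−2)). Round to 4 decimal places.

x=2: ŷ = 2.4 + 0.5·2 = 3.4; r = 5.9 − 3.4 = 2.5
x=3: ŷ = 2.4 + 0.5·3 = 3.9; r = 3.9 − 3.9 = 0
x=5: ŷ = 2.4 + 0.5·5 = 4.9; r = 1.9 − 4.9 = -3
x=9: ŷ = 2.4 + 0.5·9 = 6.9; r = 6.9 − 6.9 = 0
x=10: ŷ = 2.4 + 0.5·10 = 7.4; r = 5.4 − 7.4 = -2
x=12: ŷ = 2.4 + 0.5·12 = 8.4; r = 10.9 − 8.4 = 2.5
x=14: ŷ = 2.4 + 0.5·14 = 9.4; r = 9.4 − 9.4 = 0
SSE = 6.25 + 0 + 9 + 0 + 4 + 6.25 + 0 = 25.5
s = √(25.5/5) = √5.1 ≈ 2.2583

s = 2.2583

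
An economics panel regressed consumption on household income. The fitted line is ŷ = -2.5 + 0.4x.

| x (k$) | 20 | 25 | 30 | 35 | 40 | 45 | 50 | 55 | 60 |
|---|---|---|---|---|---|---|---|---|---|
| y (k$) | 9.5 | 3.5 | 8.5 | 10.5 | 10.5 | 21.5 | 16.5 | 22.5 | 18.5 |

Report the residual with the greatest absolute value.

x=20: ŷ = -2.5 + 0.4·20 = 5.5; r = 9.5 − 5.5 = 4
x=25: ŷ = -2.5 + 0.4·25 = 7.5; r = 3.5 − 7.5 = -4
x=30: ŷ = -2.5 + 0.4·30 = 9.5; r = 8.5 − 9.5 = -1
x=35: ŷ = -2.5 + 0.4·35 = 11.5; r = 10.5 − 11.5 = -1
x=40: ŷ = -2.5 + 0.4·40 = 13.5; r = 10.5 − 13.5 = -3
x=45: ŷ = -2.5 + 0.4·45 = 15.5; r = 21.5 − 15.5 = 6
x=50: ŷ = -2.5 + 0.4·50 = 17.5; r = 16.5 − 17.5 = -1
x=55: ŷ = -2.5 + 0.4·55 = 19.5; r = 22.5 − 19.5 = 3
x=60: ŷ = -2.5 + 0.4·60 = 21.5; r = 18.5 − 21.5 = -3
Largest |r| is 6 at x = 45, residual 6.

r = 6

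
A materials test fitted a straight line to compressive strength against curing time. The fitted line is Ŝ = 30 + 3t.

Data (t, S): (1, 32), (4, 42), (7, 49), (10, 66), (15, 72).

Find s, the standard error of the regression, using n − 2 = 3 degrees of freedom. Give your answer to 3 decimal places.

s = 4.082

t=1: Ŝ = 30 + 3·1 = 33; r = 32 − 33 = -1
t=4: Ŝ = 30 + 3·4 = 42; r = 42 − 42 = 0
t=7: Ŝ = 30 + 3·7 = 51; r = 49 − 51 = -2
t=10: Ŝ = 30 + 3·10 = 60; r = 66 − 60 = 6
t=15: Ŝ = 30 + 3·15 = 75; r = 72 − 75 = -3
SSE = 1 + 0 + 4 + 36 + 9 = 50
s = √(50/3) = √16.6667 ≈ 4.082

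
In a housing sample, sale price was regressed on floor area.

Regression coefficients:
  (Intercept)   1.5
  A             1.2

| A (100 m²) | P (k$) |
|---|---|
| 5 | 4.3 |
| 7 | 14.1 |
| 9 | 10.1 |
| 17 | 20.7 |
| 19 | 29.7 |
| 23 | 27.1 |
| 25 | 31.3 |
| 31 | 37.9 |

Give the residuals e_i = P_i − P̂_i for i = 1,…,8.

-3.2, 4.2, -2.2, -1.2, 5.4, -2, -0.2, -0.8

A=5: P̂ = 1.5 + 1.2·5 = 7.5; e = 4.3 − 7.5 = -3.2
A=7: P̂ = 1.5 + 1.2·7 = 9.9; e = 14.1 − 9.9 = 4.2
A=9: P̂ = 1.5 + 1.2·9 = 12.3; e = 10.1 − 12.3 = -2.2
A=17: P̂ = 1.5 + 1.2·17 = 21.9; e = 20.7 − 21.9 = -1.2
A=19: P̂ = 1.5 + 1.2·19 = 24.3; e = 29.7 − 24.3 = 5.4
A=23: P̂ = 1.5 + 1.2·23 = 29.1; e = 27.1 − 29.1 = -2
A=25: P̂ = 1.5 + 1.2·25 = 31.5; e = 31.3 − 31.5 = -0.2
A=31: P̂ = 1.5 + 1.2·31 = 38.7; e = 37.9 − 38.7 = -0.8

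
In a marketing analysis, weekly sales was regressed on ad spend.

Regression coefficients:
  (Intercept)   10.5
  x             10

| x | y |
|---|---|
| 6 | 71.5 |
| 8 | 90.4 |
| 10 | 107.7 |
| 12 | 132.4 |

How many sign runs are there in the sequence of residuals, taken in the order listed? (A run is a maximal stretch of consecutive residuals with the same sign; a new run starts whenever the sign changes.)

3 runs

x=6: ŷ = 10.5 + 10·6 = 70.5; e = 71.5 − 70.5 = 1
x=8: ŷ = 10.5 + 10·8 = 90.5; e = 90.4 − 90.5 = -0.1
x=10: ŷ = 10.5 + 10·10 = 110.5; e = 107.7 − 110.5 = -2.8
x=12: ŷ = 10.5 + 10·12 = 130.5; e = 132.4 − 130.5 = 1.9
Signs: + − − +
Runs: +×1, −×2, +×1 → 3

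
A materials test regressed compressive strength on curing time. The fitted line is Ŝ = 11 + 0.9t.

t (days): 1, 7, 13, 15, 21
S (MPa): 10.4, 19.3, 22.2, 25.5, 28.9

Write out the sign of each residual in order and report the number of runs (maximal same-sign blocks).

t=1: Ŝ = 11 + 0.9·1 = 11.9; r = 10.4 − 11.9 = -1.5
t=7: Ŝ = 11 + 0.9·7 = 17.3; r = 19.3 − 17.3 = 2
t=13: Ŝ = 11 + 0.9·13 = 22.7; r = 22.2 − 22.7 = -0.5
t=15: Ŝ = 11 + 0.9·15 = 24.5; r = 25.5 − 24.5 = 1
t=21: Ŝ = 11 + 0.9·21 = 29.9; r = 28.9 − 29.9 = -1
Signs: − + − + −
Runs: −×1, +×1, −×1, +×1, −×1 → 5

5 runs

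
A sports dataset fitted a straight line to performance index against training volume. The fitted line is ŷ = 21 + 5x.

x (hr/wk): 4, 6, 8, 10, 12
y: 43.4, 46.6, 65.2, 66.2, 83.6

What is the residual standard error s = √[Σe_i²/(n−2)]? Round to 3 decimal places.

x=4: ŷ = 21 + 5·4 = 41; e = 43.4 − 41 = 2.4
x=6: ŷ = 21 + 5·6 = 51; e = 46.6 − 51 = -4.4
x=8: ŷ = 21 + 5·8 = 61; e = 65.2 − 61 = 4.2
x=10: ŷ = 21 + 5·10 = 71; e = 66.2 − 71 = -4.8
x=12: ŷ = 21 + 5·12 = 81; e = 83.6 − 81 = 2.6
SSE = 5.76 + 19.36 + 17.64 + 23.04 + 6.76 = 72.56
s = √(72.56/3) = √24.1867 ≈ 4.918

s = 4.918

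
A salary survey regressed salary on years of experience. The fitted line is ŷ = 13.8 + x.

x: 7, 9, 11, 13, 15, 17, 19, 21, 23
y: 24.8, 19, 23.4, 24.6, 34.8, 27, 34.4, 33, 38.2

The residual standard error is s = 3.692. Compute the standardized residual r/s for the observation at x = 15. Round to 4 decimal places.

ŷ = 13.8 + 15 = 28.8
r = 34.8 − 28.8 = 6
r/s = 6 / 3.692 = 1.6251

1.6251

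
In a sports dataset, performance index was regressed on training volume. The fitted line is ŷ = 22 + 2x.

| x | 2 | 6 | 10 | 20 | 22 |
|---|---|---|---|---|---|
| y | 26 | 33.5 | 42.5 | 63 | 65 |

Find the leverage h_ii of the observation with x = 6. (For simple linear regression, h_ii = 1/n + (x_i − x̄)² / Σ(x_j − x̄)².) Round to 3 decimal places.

x̄ = (2 + 6 + 10 + 20 + 22)/5 = 12
Σ(x − x̄)² = 100 + 36 + 4 + 64 + 100 = 304
h = 1/5 + (-6)²/304 = 0.2 + 0.118421 = 0.318

h = 0.318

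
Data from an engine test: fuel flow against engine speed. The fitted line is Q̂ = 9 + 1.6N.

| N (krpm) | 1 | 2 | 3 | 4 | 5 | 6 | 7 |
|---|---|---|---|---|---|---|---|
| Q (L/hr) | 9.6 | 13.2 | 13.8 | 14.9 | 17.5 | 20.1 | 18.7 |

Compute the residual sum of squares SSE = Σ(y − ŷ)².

N=1: Q̂ = 9 + 1.6·1 = 10.6; e = 9.6 − 10.6 = -1
N=2: Q̂ = 9 + 1.6·2 = 12.2; e = 13.2 − 12.2 = 1
N=3: Q̂ = 9 + 1.6·3 = 13.8; e = 13.8 − 13.8 = 0
N=4: Q̂ = 9 + 1.6·4 = 15.4; e = 14.9 − 15.4 = -0.5
N=5: Q̂ = 9 + 1.6·5 = 17; e = 17.5 − 17 = 0.5
N=6: Q̂ = 9 + 1.6·6 = 18.6; e = 20.1 − 18.6 = 1.5
N=7: Q̂ = 9 + 1.6·7 = 20.2; e = 18.7 − 20.2 = -1.5
SSE = 1 + 1 + 0 + 0.25 + 0.25 + 2.25 + 2.25 = 7

SSE = 7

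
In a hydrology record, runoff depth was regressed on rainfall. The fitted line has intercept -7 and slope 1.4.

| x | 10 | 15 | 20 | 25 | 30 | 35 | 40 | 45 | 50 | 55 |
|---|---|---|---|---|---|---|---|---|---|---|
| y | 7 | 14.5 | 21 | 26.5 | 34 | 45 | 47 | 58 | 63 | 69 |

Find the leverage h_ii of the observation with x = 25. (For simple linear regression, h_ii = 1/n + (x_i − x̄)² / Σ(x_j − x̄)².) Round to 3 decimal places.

h = 0.127

x̄ = (10 + 15 + 20 + 25 + 30 + 35 + 40 + 45 + 50 + 55)/10 = 32.5
Σ(x − x̄)² = 506.25 + 306.25 + 156.25 + 56.25 + 6.25 + 6.25 + 56.25 + 156.25 + 306.25 + 506.25 = 2062.5
h = 1/10 + (-7.5)²/2062.5 = 0.1 + 0.0272727 = 0.127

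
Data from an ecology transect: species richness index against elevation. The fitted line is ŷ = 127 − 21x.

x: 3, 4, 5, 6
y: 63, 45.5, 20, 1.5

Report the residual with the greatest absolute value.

e = 2.5

x=3: ŷ = 127 − 21·3 = 64; e = 63 − 64 = -1
x=4: ŷ = 127 − 21·4 = 43; e = 45.5 − 43 = 2.5
x=5: ŷ = 127 − 21·5 = 22; e = 20 − 22 = -2
x=6: ŷ = 127 − 21·6 = 1; e = 1.5 − 1 = 0.5
Largest |e| is 2.5 at x = 4, residual 2.5.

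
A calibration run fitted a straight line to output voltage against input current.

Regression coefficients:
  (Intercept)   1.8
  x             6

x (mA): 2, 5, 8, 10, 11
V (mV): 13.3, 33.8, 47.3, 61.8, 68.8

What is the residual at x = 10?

e = 0

ŷ = 1.8 + 6·10 = 61.8
e = 61.8 − 61.8 = 0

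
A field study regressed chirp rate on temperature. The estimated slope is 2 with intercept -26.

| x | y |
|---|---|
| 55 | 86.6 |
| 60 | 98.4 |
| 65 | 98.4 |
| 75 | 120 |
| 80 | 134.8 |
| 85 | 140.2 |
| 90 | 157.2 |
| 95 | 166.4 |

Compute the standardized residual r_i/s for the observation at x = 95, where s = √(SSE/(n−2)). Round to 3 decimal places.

x=55: ŷ = -26 + 2·55 = 84; r = 86.6 − 84 = 2.6
x=60: ŷ = -26 + 2·60 = 94; r = 98.4 − 94 = 4.4
x=65: ŷ = -26 + 2·65 = 104; r = 98.4 − 104 = -5.6
x=75: ŷ = -26 + 2·75 = 124; r = 120 − 124 = -4
x=80: ŷ = -26 + 2·80 = 134; r = 134.8 − 134 = 0.8
x=85: ŷ = -26 + 2·85 = 144; r = 140.2 − 144 = -3.8
x=90: ŷ = -26 + 2·90 = 154; r = 157.2 − 154 = 3.2
x=95: ŷ = -26 + 2·95 = 164; r = 166.4 − 164 = 2.4
SSE = 6.76 + 19.36 + 31.36 + 16 + 0.64 + 14.44 + 10.24 + 5.76 = 104.56
s = √(104.56/6) = 4.17453
r/s = 2.4 / 4.17453 = 0.575

0.575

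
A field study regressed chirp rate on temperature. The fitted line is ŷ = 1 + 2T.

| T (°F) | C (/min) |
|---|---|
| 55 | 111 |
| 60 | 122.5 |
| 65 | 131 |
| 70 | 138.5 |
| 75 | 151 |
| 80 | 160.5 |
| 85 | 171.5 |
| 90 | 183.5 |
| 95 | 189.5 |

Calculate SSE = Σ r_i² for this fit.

SSE = 17.5

T=55: ŷ = 1 + 2·55 = 111; r = 111 − 111 = 0
T=60: ŷ = 1 + 2·60 = 121; r = 122.5 − 121 = 1.5
T=65: ŷ = 1 + 2·65 = 131; r = 131 − 131 = 0
T=70: ŷ = 1 + 2·70 = 141; r = 138.5 − 141 = -2.5
T=75: ŷ = 1 + 2·75 = 151; r = 151 − 151 = 0
T=80: ŷ = 1 + 2·80 = 161; r = 160.5 − 161 = -0.5
T=85: ŷ = 1 + 2·85 = 171; r = 171.5 − 171 = 0.5
T=90: ŷ = 1 + 2·90 = 181; r = 183.5 − 181 = 2.5
T=95: ŷ = 1 + 2·95 = 191; r = 189.5 − 191 = -1.5
SSE = 0 + 2.25 + 0 + 6.25 + 0 + 0.25 + 0.25 + 6.25 + 2.25 = 17.5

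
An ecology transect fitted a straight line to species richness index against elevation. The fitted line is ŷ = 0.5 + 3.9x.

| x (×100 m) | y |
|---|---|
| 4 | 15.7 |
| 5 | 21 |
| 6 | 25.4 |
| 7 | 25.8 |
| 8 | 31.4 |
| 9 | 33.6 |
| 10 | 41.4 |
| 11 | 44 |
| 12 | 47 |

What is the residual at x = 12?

r = -0.3

ŷ = 0.5 + 3.9·12 = 47.3
r = 47 − 47.3 = -0.3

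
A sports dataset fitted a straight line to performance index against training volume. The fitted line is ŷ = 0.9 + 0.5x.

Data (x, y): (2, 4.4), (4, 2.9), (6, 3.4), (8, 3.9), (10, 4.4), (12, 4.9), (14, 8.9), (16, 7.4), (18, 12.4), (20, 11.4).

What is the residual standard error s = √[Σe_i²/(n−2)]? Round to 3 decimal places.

x=2: ŷ = 0.9 + 0.5·2 = 1.9; e = 4.4 − 1.9 = 2.5
x=4: ŷ = 0.9 + 0.5·4 = 2.9; e = 2.9 − 2.9 = 0
x=6: ŷ = 0.9 + 0.5·6 = 3.9; e = 3.4 − 3.9 = -0.5
x=8: ŷ = 0.9 + 0.5·8 = 4.9; e = 3.9 − 4.9 = -1
x=10: ŷ = 0.9 + 0.5·10 = 5.9; e = 4.4 − 5.9 = -1.5
x=12: ŷ = 0.9 + 0.5·12 = 6.9; e = 4.9 − 6.9 = -2
x=14: ŷ = 0.9 + 0.5·14 = 7.9; e = 8.9 − 7.9 = 1
x=16: ŷ = 0.9 + 0.5·16 = 8.9; e = 7.4 − 8.9 = -1.5
x=18: ŷ = 0.9 + 0.5·18 = 9.9; e = 12.4 − 9.9 = 2.5
x=20: ŷ = 0.9 + 0.5·20 = 10.9; e = 11.4 − 10.9 = 0.5
SSE = 6.25 + 0 + 0.25 + 1 + 2.25 + 4 + 1 + 2.25 + 6.25 + 0.25 = 23.5
s = √(23.5/8) = √2.9375 ≈ 1.714

s = 1.714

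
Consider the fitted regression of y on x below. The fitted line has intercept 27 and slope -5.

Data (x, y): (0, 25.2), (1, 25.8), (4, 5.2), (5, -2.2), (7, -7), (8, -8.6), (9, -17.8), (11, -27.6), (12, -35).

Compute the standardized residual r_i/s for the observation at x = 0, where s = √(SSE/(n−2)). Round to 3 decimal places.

-0.599

x=0: ŷ = 27 − 5·0 = 27; r = 25.2 − 27 = -1.8
x=1: ŷ = 27 − 5·1 = 22; r = 25.8 − 22 = 3.8
x=4: ŷ = 27 − 5·4 = 7; r = 5.2 − 7 = -1.8
x=5: ŷ = 27 − 5·5 = 2; r = -2.2 − 2 = -4.2
x=7: ŷ = 27 − 5·7 = -8; r = -7 − (-8) = 1
x=8: ŷ = 27 − 5·8 = -13; r = -8.6 − (-13) = 4.4
x=9: ŷ = 27 − 5·9 = -18; r = -17.8 − (-18) = 0.2
x=11: ŷ = 27 − 5·11 = -28; r = -27.6 − (-28) = 0.4
x=12: ŷ = 27 − 5·12 = -33; r = -35 − (-33) = -2
SSE = 3.24 + 14.44 + 3.24 + 17.64 + 1 + 19.36 + 0.04 + 0.16 + 4 = 63.12
s = √(63.12/7) = 3.00286
r/s = -1.8 / 3.00286 = -0.599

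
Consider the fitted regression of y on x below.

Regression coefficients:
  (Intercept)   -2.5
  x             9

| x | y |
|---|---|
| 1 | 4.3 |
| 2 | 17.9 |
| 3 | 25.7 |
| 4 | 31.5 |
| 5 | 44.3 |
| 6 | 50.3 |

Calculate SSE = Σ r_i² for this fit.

x=1: ŷ = -2.5 + 9·1 = 6.5; r = 4.3 − 6.5 = -2.2
x=2: ŷ = -2.5 + 9·2 = 15.5; r = 17.9 − 15.5 = 2.4
x=3: ŷ = -2.5 + 9·3 = 24.5; r = 25.7 − 24.5 = 1.2
x=4: ŷ = -2.5 + 9·4 = 33.5; r = 31.5 − 33.5 = -2
x=5: ŷ = -2.5 + 9·5 = 42.5; r = 44.3 − 42.5 = 1.8
x=6: ŷ = -2.5 + 9·6 = 51.5; r = 50.3 − 51.5 = -1.2
SSE = 4.84 + 5.76 + 1.44 + 4 + 3.24 + 1.44 = 20.72

SSE = 20.72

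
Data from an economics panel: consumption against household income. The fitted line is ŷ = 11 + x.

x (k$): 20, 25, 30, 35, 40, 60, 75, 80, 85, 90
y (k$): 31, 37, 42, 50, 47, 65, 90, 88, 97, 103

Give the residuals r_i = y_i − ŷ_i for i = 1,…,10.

0, 1, 1, 4, -4, -6, 4, -3, 1, 2

x=20: ŷ = 11 + 20 = 31; r = 31 − 31 = 0
x=25: ŷ = 11 + 25 = 36; r = 37 − 36 = 1
x=30: ŷ = 11 + 30 = 41; r = 42 − 41 = 1
x=35: ŷ = 11 + 35 = 46; r = 50 − 46 = 4
x=40: ŷ = 11 + 40 = 51; r = 47 − 51 = -4
x=60: ŷ = 11 + 60 = 71; r = 65 − 71 = -6
x=75: ŷ = 11 + 75 = 86; r = 90 − 86 = 4
x=80: ŷ = 11 + 80 = 91; r = 88 − 91 = -3
x=85: ŷ = 11 + 85 = 96; r = 97 − 96 = 1
x=90: ŷ = 11 + 90 = 101; r = 103 − 101 = 2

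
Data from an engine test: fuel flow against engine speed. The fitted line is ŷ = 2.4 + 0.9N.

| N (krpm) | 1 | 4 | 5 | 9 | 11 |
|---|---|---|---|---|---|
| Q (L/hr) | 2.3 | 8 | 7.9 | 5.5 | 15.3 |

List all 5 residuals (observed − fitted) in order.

-1, 2, 1, -5, 3

N=1: ŷ = 2.4 + 0.9·1 = 3.3; r = 2.3 − 3.3 = -1
N=4: ŷ = 2.4 + 0.9·4 = 6; r = 8 − 6 = 2
N=5: ŷ = 2.4 + 0.9·5 = 6.9; r = 7.9 − 6.9 = 1
N=9: ŷ = 2.4 + 0.9·9 = 10.5; r = 5.5 − 10.5 = -5
N=11: ŷ = 2.4 + 0.9·11 = 12.3; r = 15.3 − 12.3 = 3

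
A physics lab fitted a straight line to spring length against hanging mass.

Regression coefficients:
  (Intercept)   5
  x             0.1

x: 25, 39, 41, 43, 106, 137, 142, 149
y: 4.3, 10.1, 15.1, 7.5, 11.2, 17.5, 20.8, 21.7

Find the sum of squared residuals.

SSE = 77.52

x=25: ŷ = 5 + 0.1·25 = 7.5; e = 4.3 − 7.5 = -3.2
x=39: ŷ = 5 + 0.1·39 = 8.9; e = 10.1 − 8.9 = 1.2
x=41: ŷ = 5 + 0.1·41 = 9.1; e = 15.1 − 9.1 = 6
x=43: ŷ = 5 + 0.1·43 = 9.3; e = 7.5 − 9.3 = -1.8
x=106: ŷ = 5 + 0.1·106 = 15.6; e = 11.2 − 15.6 = -4.4
x=137: ŷ = 5 + 0.1·137 = 18.7; e = 17.5 − 18.7 = -1.2
x=142: ŷ = 5 + 0.1·142 = 19.2; e = 20.8 − 19.2 = 1.6
x=149: ŷ = 5 + 0.1·149 = 19.9; e = 21.7 − 19.9 = 1.8
SSE = 10.24 + 1.44 + 36 + 3.24 + 19.36 + 1.44 + 2.56 + 3.24 = 77.52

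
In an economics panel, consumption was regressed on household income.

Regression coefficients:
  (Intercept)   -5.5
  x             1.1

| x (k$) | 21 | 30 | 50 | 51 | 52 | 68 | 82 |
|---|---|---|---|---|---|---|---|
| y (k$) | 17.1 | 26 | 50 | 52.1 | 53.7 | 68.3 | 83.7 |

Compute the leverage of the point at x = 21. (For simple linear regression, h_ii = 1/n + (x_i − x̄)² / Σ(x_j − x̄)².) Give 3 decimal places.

h = 0.480

x̄ = (21 + 30 + 50 + 51 + 52 + 68 + 82)/7 = 50.5714
Σ(x − x̄)² = 874.469 + 423.184 + 0.326531 + 0.183673 + 2.04082 + 303.755 + 987.755 = 2591.71
h = 1/7 + (-29.5714)²/2591.71 = 0.142857 + 0.33741 = 0.480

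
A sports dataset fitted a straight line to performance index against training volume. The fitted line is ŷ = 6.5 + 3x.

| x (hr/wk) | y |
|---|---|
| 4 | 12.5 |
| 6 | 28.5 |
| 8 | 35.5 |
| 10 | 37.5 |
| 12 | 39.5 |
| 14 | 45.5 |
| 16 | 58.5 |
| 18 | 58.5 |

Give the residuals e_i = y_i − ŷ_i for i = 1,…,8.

-6, 4, 5, 1, -3, -3, 4, -2

x=4: ŷ = 6.5 + 3·4 = 18.5; e = 12.5 − 18.5 = -6
x=6: ŷ = 6.5 + 3·6 = 24.5; e = 28.5 − 24.5 = 4
x=8: ŷ = 6.5 + 3·8 = 30.5; e = 35.5 − 30.5 = 5
x=10: ŷ = 6.5 + 3·10 = 36.5; e = 37.5 − 36.5 = 1
x=12: ŷ = 6.5 + 3·12 = 42.5; e = 39.5 − 42.5 = -3
x=14: ŷ = 6.5 + 3·14 = 48.5; e = 45.5 − 48.5 = -3
x=16: ŷ = 6.5 + 3·16 = 54.5; e = 58.5 − 54.5 = 4
x=18: ŷ = 6.5 + 3·18 = 60.5; e = 58.5 − 60.5 = -2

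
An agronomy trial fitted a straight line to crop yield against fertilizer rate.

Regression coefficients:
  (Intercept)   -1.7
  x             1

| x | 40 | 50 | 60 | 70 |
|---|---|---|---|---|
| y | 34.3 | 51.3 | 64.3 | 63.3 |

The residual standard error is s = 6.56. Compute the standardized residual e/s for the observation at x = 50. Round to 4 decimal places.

ŷ = -1.7 + 50 = 48.3
e = 51.3 − 48.3 = 3
e/s = 3 / 6.56 = 0.4573

0.4573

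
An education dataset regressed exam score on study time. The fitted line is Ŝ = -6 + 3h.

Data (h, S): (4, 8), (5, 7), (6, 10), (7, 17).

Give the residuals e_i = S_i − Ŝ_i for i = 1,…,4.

h=4: Ŝ = -6 + 3·4 = 6; e = 8 − 6 = 2
h=5: Ŝ = -6 + 3·5 = 9; e = 7 − 9 = -2
h=6: Ŝ = -6 + 3·6 = 12; e = 10 − 12 = -2
h=7: Ŝ = -6 + 3·7 = 15; e = 17 − 15 = 2

2, -2, -2, 2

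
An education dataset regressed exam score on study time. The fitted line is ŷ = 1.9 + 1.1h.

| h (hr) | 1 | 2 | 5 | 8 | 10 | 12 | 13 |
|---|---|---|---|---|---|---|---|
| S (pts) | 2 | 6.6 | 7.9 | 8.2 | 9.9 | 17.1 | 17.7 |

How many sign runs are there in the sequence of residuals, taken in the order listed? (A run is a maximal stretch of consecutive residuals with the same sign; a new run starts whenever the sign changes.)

4 runs

h=1: ŷ = 1.9 + 1.1·1 = 3; e = 2 − 3 = -1
h=2: ŷ = 1.9 + 1.1·2 = 4.1; e = 6.6 − 4.1 = 2.5
h=5: ŷ = 1.9 + 1.1·5 = 7.4; e = 7.9 − 7.4 = 0.5
h=8: ŷ = 1.9 + 1.1·8 = 10.7; e = 8.2 − 10.7 = -2.5
h=10: ŷ = 1.9 + 1.1·10 = 12.9; e = 9.9 − 12.9 = -3
h=12: ŷ = 1.9 + 1.1·12 = 15.1; e = 17.1 − 15.1 = 2
h=13: ŷ = 1.9 + 1.1·13 = 16.2; e = 17.7 − 16.2 = 1.5
Signs: − + + − − + +
Runs: −×1, +×2, −×2, +×2 → 4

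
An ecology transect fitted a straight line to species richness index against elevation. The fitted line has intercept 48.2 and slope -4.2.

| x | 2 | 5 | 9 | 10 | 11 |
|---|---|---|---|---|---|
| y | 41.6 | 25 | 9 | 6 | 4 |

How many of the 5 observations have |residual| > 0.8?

x=2: ŷ = 48.2 − 4.2·2 = 39.8; e = 41.6 − 39.8 = 1.8
x=5: ŷ = 48.2 − 4.2·5 = 27.2; e = 25 − 27.2 = -2.2
x=9: ŷ = 48.2 − 4.2·9 = 10.4; e = 9 − 10.4 = -1.4
x=10: ŷ = 48.2 − 4.2·10 = 6.2; e = 6 − 6.2 = -0.2
x=11: ŷ = 48.2 − 4.2·11 = 2; e = 4 − 2 = 2
|e| > 0.8: x=2 (|e|=1.8), x=5 (|e|=2.2), x=9 (|e|=1.4), x=11 (|e|=2) → 4

4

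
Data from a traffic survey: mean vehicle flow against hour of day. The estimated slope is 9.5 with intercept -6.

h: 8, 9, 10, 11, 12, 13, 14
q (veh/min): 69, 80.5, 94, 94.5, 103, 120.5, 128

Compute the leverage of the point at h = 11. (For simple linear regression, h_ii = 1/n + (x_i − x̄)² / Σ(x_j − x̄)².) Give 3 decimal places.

h̄ = (8 + 9 + 10 + 11 + 12 + 13 + 14)/7 = 11
Σ(h − h̄)² = 9 + 4 + 1 + 0 + 1 + 4 + 9 = 28
h = 1/7 + (0)²/28 = 0.142857 + 0 = 0.143

h = 0.143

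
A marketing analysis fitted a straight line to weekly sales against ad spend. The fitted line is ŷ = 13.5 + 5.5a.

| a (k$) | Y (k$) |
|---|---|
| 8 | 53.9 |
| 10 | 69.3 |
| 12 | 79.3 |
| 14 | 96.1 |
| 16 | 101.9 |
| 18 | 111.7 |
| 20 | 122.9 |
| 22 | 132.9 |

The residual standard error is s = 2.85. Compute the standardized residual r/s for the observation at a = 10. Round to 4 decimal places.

0.2807

ŷ = 13.5 + 5.5·10 = 68.5
r = 69.3 − 68.5 = 0.8
r/s = 0.8 / 2.85 = 0.2807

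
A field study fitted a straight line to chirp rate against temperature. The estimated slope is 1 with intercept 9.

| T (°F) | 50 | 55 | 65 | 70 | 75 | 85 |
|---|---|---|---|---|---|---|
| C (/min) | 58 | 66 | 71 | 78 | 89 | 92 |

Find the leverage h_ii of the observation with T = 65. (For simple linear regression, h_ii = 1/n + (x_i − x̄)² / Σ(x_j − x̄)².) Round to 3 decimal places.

T̄ = (50 + 55 + 65 + 70 + 75 + 85)/6 = 66.6667
Σ(T − T̄)² = 277.778 + 136.111 + 2.77778 + 11.1111 + 69.4444 + 336.111 = 833.333
h = 1/6 + (-1.66667)²/833.333 = 0.166667 + 0.00333333 = 0.170

h = 0.170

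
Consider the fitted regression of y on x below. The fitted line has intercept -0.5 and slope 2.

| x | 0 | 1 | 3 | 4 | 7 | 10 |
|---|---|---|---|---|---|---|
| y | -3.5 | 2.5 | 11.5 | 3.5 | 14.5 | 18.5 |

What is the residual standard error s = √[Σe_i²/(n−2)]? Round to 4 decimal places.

s = 4.0000

x=0: ŷ = -0.5 + 2·0 = -0.5; e = -3.5 − (-0.5) = -3
x=1: ŷ = -0.5 + 2·1 = 1.5; e = 2.5 − 1.5 = 1
x=3: ŷ = -0.5 + 2·3 = 5.5; e = 11.5 − 5.5 = 6
x=4: ŷ = -0.5 + 2·4 = 7.5; e = 3.5 − 7.5 = -4
x=7: ŷ = -0.5 + 2·7 = 13.5; e = 14.5 − 13.5 = 1
x=10: ŷ = -0.5 + 2·10 = 19.5; e = 18.5 − 19.5 = -1
SSE = 9 + 1 + 36 + 16 + 1 + 1 = 64
s = √(64/4) = √16 ≈ 4.0000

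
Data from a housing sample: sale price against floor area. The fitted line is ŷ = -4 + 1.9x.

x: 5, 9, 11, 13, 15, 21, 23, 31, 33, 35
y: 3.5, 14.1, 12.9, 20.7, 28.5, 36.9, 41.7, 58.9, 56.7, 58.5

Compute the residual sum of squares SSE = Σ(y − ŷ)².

x=5: ŷ = -4 + 1.9·5 = 5.5; e = 3.5 − 5.5 = -2
x=9: ŷ = -4 + 1.9·9 = 13.1; e = 14.1 − 13.1 = 1
x=11: ŷ = -4 + 1.9·11 = 16.9; e = 12.9 − 16.9 = -4
x=13: ŷ = -4 + 1.9·13 = 20.7; e = 20.7 − 20.7 = 0
x=15: ŷ = -4 + 1.9·15 = 24.5; e = 28.5 − 24.5 = 4
x=21: ŷ = -4 + 1.9·21 = 35.9; e = 36.9 − 35.9 = 1
x=23: ŷ = -4 + 1.9·23 = 39.7; e = 41.7 − 39.7 = 2
x=31: ŷ = -4 + 1.9·31 = 54.9; e = 58.9 − 54.9 = 4
x=33: ŷ = -4 + 1.9·33 = 58.7; e = 56.7 − 58.7 = -2
x=35: ŷ = -4 + 1.9·35 = 62.5; e = 58.5 − 62.5 = -4
SSE = 4 + 1 + 16 + 0 + 16 + 1 + 4 + 16 + 4 + 16 = 78

SSE = 78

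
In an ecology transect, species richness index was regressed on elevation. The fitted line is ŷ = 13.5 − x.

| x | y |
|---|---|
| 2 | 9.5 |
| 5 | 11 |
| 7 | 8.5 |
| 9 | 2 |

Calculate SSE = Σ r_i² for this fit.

x=2: ŷ = 13.5 − 2 = 11.5; r = 9.5 − 11.5 = -2
x=5: ŷ = 13.5 − 5 = 8.5; r = 11 − 8.5 = 2.5
x=7: ŷ = 13.5 − 7 = 6.5; r = 8.5 − 6.5 = 2
x=9: ŷ = 13.5 − 9 = 4.5; r = 2 − 4.5 = -2.5
SSE = 4 + 6.25 + 4 + 6.25 = 20.5

SSE = 20.5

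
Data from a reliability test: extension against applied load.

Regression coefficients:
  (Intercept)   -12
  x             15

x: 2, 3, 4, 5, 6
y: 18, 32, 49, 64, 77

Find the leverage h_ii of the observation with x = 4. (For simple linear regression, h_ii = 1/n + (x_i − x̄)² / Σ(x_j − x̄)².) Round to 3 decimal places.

h = 0.200

x̄ = (2 + 3 + 4 + 5 + 6)/5 = 4
Σ(x − x̄)² = 4 + 1 + 0 + 1 + 4 = 10
h = 1/5 + (0)²/10 = 0.2 + 0 = 0.200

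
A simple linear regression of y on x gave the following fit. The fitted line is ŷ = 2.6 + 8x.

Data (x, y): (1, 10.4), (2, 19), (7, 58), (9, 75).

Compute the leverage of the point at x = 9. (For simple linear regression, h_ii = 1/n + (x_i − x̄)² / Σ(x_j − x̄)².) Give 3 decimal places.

x̄ = (1 + 2 + 7 + 9)/4 = 4.75
Σ(x − x̄)² = 14.0625 + 7.5625 + 5.0625 + 18.0625 = 44.75
h = 1/4 + (4.25)²/44.75 = 0.25 + 0.403631 = 0.654

h = 0.654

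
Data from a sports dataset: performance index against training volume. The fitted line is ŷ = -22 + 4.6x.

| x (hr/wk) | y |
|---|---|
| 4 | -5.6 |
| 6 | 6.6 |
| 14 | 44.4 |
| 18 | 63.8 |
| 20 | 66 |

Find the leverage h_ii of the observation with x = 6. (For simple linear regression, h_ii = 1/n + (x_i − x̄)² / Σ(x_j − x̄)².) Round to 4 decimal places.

x̄ = (4 + 6 + 14 + 18 + 20)/5 = 12.4
Σ(x − x̄)² = 70.56 + 40.96 + 2.56 + 31.36 + 57.76 = 203.2
h = 1/5 + (-6.4)²/203.2 = 0.2 + 0.201575 = 0.4016

h = 0.4016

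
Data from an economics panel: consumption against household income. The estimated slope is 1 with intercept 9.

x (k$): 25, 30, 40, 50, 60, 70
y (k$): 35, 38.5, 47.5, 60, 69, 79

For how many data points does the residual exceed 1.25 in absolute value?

x=25: ŷ = 9 + 25 = 34; e = 35 − 34 = 1
x=30: ŷ = 9 + 30 = 39; e = 38.5 − 39 = -0.5
x=40: ŷ = 9 + 40 = 49; e = 47.5 − 49 = -1.5
x=50: ŷ = 9 + 50 = 59; e = 60 − 59 = 1
x=60: ŷ = 9 + 60 = 69; e = 69 − 69 = 0
x=70: ŷ = 9 + 70 = 79; e = 79 − 79 = 0
|e| > 1.25: x=40 (|e|=1.5) → 1

1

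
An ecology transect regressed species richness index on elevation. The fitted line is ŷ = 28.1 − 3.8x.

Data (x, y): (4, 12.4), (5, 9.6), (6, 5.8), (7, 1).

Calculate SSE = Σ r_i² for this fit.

x=4: ŷ = 28.1 − 3.8·4 = 12.9; r = 12.4 − 12.9 = -0.5
x=5: ŷ = 28.1 − 3.8·5 = 9.1; r = 9.6 − 9.1 = 0.5
x=6: ŷ = 28.1 − 3.8·6 = 5.3; r = 5.8 − 5.3 = 0.5
x=7: ŷ = 28.1 − 3.8·7 = 1.5; r = 1 − 1.5 = -0.5
SSE = 0.25 + 0.25 + 0.25 + 0.25 = 1

SSE = 1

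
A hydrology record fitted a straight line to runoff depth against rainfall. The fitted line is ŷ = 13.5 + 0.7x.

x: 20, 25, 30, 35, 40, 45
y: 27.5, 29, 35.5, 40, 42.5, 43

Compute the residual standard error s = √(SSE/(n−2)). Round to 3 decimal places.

x=20: ŷ = 13.5 + 0.7·20 = 27.5; r = 27.5 − 27.5 = 0
x=25: ŷ = 13.5 + 0.7·25 = 31; r = 29 − 31 = -2
x=30: ŷ = 13.5 + 0.7·30 = 34.5; r = 35.5 − 34.5 = 1
x=35: ŷ = 13.5 + 0.7·35 = 38; r = 40 − 38 = 2
x=40: ŷ = 13.5 + 0.7·40 = 41.5; r = 42.5 − 41.5 = 1
x=45: ŷ = 13.5 + 0.7·45 = 45; r = 43 − 45 = -2
SSE = 0 + 4 + 1 + 4 + 1 + 4 = 14
s = √(14/4) = √3.5 ≈ 1.871

s = 1.871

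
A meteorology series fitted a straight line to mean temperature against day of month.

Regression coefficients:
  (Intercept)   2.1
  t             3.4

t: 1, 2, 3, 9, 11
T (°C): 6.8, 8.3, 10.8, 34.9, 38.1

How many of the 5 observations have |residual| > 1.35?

t=1: T̂ = 2.1 + 3.4·1 = 5.5; e = 6.8 − 5.5 = 1.3
t=2: T̂ = 2.1 + 3.4·2 = 8.9; e = 8.3 − 8.9 = -0.6
t=3: T̂ = 2.1 + 3.4·3 = 12.3; e = 10.8 − 12.3 = -1.5
t=9: T̂ = 2.1 + 3.4·9 = 32.7; e = 34.9 − 32.7 = 2.2
t=11: T̂ = 2.1 + 3.4·11 = 39.5; e = 38.1 − 39.5 = -1.4
|e| > 1.35: t=3 (|e|=1.5), t=9 (|e|=2.2), t=11 (|e|=1.4) → 3

3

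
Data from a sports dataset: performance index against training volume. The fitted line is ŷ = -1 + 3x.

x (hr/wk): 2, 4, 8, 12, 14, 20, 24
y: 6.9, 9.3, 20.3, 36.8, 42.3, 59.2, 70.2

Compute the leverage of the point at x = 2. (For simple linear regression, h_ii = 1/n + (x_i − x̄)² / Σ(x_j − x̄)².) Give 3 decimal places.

x̄ = (2 + 4 + 8 + 12 + 14 + 20 + 24)/7 = 12
Σ(x − x̄)² = 100 + 64 + 16 + 0 + 4 + 64 + 144 = 392
h = 1/7 + (-10)²/392 = 0.142857 + 0.255102 = 0.398

h = 0.398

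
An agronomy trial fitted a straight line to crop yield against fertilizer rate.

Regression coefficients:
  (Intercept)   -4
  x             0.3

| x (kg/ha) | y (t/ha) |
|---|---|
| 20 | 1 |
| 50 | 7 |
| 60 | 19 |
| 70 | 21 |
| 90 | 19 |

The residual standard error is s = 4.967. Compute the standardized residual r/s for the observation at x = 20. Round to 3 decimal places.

ŷ = -4 + 0.3·20 = 2
r = 1 − 2 = -1
r/s = -1 / 4.967 = -0.201

-0.201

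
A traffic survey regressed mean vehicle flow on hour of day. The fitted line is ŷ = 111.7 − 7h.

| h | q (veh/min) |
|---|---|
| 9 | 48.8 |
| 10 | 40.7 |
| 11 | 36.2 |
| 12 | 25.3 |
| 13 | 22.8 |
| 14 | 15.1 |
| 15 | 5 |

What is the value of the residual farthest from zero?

e = -2.4

h=9: ŷ = 111.7 − 7·9 = 48.7; e = 48.8 − 48.7 = 0.1
h=10: ŷ = 111.7 − 7·10 = 41.7; e = 40.7 − 41.7 = -1
h=11: ŷ = 111.7 − 7·11 = 34.7; e = 36.2 − 34.7 = 1.5
h=12: ŷ = 111.7 − 7·12 = 27.7; e = 25.3 − 27.7 = -2.4
h=13: ŷ = 111.7 − 7·13 = 20.7; e = 22.8 − 20.7 = 2.1
h=14: ŷ = 111.7 − 7·14 = 13.7; e = 15.1 − 13.7 = 1.4
h=15: ŷ = 111.7 − 7·15 = 6.7; e = 5 − 6.7 = -1.7
Largest |e| is 2.4 at h = 12, residual -2.4.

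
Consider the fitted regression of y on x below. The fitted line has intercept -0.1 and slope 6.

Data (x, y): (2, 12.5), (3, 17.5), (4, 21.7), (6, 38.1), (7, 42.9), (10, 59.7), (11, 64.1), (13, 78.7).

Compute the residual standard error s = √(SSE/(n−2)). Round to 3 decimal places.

s = 1.587

x=2: ŷ = -0.1 + 6·2 = 11.9; e = 12.5 − 11.9 = 0.6
x=3: ŷ = -0.1 + 6·3 = 17.9; e = 17.5 − 17.9 = -0.4
x=4: ŷ = -0.1 + 6·4 = 23.9; e = 21.7 − 23.9 = -2.2
x=6: ŷ = -0.1 + 6·6 = 35.9; e = 38.1 − 35.9 = 2.2
x=7: ŷ = -0.1 + 6·7 = 41.9; e = 42.9 − 41.9 = 1
x=10: ŷ = -0.1 + 6·10 = 59.9; e = 59.7 − 59.9 = -0.2
x=11: ŷ = -0.1 + 6·11 = 65.9; e = 64.1 − 65.9 = -1.8
x=13: ŷ = -0.1 + 6·13 = 77.9; e = 78.7 − 77.9 = 0.8
SSE = 0.36 + 0.16 + 4.84 + 4.84 + 1 + 0.04 + 3.24 + 0.64 = 15.12
s = √(15.12/6) = √2.52 ≈ 1.587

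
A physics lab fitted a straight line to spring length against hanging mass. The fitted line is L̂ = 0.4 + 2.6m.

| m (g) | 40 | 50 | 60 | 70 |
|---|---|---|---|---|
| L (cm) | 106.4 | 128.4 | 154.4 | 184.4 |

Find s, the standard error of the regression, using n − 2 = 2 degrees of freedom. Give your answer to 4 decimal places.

m=40: L̂ = 0.4 + 2.6·40 = 104.4; e = 106.4 − 104.4 = 2
m=50: L̂ = 0.4 + 2.6·50 = 130.4; e = 128.4 − 130.4 = -2
m=60: L̂ = 0.4 + 2.6·60 = 156.4; e = 154.4 − 156.4 = -2
m=70: L̂ = 0.4 + 2.6·70 = 182.4; e = 184.4 − 182.4 = 2
SSE = 4 + 4 + 4 + 4 = 16
s = √(16/2) = √8 ≈ 2.8284

s = 2.8284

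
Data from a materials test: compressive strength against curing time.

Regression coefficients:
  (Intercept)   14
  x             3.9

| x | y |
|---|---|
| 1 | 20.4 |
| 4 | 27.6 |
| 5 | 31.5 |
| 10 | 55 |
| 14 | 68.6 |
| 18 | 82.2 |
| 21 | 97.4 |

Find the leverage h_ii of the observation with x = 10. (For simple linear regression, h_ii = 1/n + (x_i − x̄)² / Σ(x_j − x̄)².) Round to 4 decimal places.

h = 0.1434

x̄ = (1 + 4 + 5 + 10 + 14 + 18 + 21)/7 = 10.4286
Σ(x − x̄)² = 88.898 + 41.3265 + 29.4694 + 0.183673 + 12.7551 + 57.3265 + 111.755 = 341.714
h = 1/7 + (-0.428571)²/341.714 = 0.142857 + 0.000537506 = 0.1434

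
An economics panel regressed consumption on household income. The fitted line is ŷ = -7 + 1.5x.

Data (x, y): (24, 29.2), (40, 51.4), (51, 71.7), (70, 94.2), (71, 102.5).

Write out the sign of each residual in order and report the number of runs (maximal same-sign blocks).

5 runs

x=24: ŷ = -7 + 1.5·24 = 29; e = 29.2 − 29 = 0.2
x=40: ŷ = -7 + 1.5·40 = 53; e = 51.4 − 53 = -1.6
x=51: ŷ = -7 + 1.5·51 = 69.5; e = 71.7 − 69.5 = 2.2
x=70: ŷ = -7 + 1.5·70 = 98; e = 94.2 − 98 = -3.8
x=71: ŷ = -7 + 1.5·71 = 99.5; e = 102.5 − 99.5 = 3
Signs: + − + − +
Runs: +×1, −×1, +×1, −×1, +×1 → 5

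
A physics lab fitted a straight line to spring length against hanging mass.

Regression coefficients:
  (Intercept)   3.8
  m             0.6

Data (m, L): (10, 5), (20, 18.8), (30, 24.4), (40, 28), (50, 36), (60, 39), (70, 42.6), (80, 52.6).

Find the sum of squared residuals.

m=10: L̂ = 3.8 + 0.6·10 = 9.8; e = 5 − 9.8 = -4.8
m=20: L̂ = 3.8 + 0.6·20 = 15.8; e = 18.8 − 15.8 = 3
m=30: L̂ = 3.8 + 0.6·30 = 21.8; e = 24.4 − 21.8 = 2.6
m=40: L̂ = 3.8 + 0.6·40 = 27.8; e = 28 − 27.8 = 0.2
m=50: L̂ = 3.8 + 0.6·50 = 33.8; e = 36 − 33.8 = 2.2
m=60: L̂ = 3.8 + 0.6·60 = 39.8; e = 39 − 39.8 = -0.8
m=70: L̂ = 3.8 + 0.6·70 = 45.8; e = 42.6 − 45.8 = -3.2
m=80: L̂ = 3.8 + 0.6·80 = 51.8; e = 52.6 − 51.8 = 0.8
SSE = 23.04 + 9 + 6.76 + 0.04 + 4.84 + 0.64 + 10.24 + 0.64 = 55.2

SSE = 55.2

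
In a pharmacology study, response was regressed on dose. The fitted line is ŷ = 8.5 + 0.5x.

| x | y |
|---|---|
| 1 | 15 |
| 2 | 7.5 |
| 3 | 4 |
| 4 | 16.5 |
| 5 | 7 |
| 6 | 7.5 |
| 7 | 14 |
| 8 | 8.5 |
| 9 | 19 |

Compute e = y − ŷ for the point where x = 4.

e = 6

ŷ = 8.5 + 0.5·4 = 10.5
e = 16.5 − 10.5 = 6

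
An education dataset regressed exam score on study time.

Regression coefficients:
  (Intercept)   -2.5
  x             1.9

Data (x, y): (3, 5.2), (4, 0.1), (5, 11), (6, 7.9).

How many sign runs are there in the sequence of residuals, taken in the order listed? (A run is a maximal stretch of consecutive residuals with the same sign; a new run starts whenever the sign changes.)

4 runs

x=3: ŷ = -2.5 + 1.9·3 = 3.2; e = 5.2 − 3.2 = 2
x=4: ŷ = -2.5 + 1.9·4 = 5.1; e = 0.1 − 5.1 = -5
x=5: ŷ = -2.5 + 1.9·5 = 7; e = 11 − 7 = 4
x=6: ŷ = -2.5 + 1.9·6 = 8.9; e = 7.9 − 8.9 = -1
Signs: + − + −
Runs: +×1, −×1, +×1, −×1 → 4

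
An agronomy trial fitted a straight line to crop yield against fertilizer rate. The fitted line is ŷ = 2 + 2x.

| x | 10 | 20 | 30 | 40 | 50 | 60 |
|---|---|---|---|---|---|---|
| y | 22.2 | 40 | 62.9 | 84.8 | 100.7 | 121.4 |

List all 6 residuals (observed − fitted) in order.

x=10: ŷ = 2 + 2·10 = 22; r = 22.2 − 22 = 0.2
x=20: ŷ = 2 + 2·20 = 42; r = 40 − 42 = -2
x=30: ŷ = 2 + 2·30 = 62; r = 62.9 − 62 = 0.9
x=40: ŷ = 2 + 2·40 = 82; r = 84.8 − 82 = 2.8
x=50: ŷ = 2 + 2·50 = 102; r = 100.7 − 102 = -1.3
x=60: ŷ = 2 + 2·60 = 122; r = 121.4 − 122 = -0.6

0.2, -2, 0.9, 2.8, -1.3, -0.6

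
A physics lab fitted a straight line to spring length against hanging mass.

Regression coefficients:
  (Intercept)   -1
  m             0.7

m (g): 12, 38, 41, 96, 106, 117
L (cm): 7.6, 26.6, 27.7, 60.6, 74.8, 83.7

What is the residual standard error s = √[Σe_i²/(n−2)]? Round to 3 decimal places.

m=12: ŷ = -1 + 0.7·12 = 7.4; e = 7.6 − 7.4 = 0.2
m=38: ŷ = -1 + 0.7·38 = 25.6; e = 26.6 − 25.6 = 1
m=41: ŷ = -1 + 0.7·41 = 27.7; e = 27.7 − 27.7 = 0
m=96: ŷ = -1 + 0.7·96 = 66.2; e = 60.6 − 66.2 = -5.6
m=106: ŷ = -1 + 0.7·106 = 73.2; e = 74.8 − 73.2 = 1.6
m=117: ŷ = -1 + 0.7·117 = 80.9; e = 83.7 − 80.9 = 2.8
SSE = 0.04 + 1 + 0 + 31.36 + 2.56 + 7.84 = 42.8
s = √(42.8/4) = √10.7 ≈ 3.271

s = 3.271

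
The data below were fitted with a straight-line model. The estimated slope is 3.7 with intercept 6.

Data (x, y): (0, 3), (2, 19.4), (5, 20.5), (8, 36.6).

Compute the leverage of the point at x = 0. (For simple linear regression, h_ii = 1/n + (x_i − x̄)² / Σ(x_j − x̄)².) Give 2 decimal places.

x̄ = (0 + 2 + 5 + 8)/4 = 3.75
Σ(x − x̄)² = 14.0625 + 3.0625 + 1.5625 + 18.0625 = 36.75
h = 1/4 + (-3.75)²/36.75 = 0.25 + 0.382653 = 0.63

h = 0.63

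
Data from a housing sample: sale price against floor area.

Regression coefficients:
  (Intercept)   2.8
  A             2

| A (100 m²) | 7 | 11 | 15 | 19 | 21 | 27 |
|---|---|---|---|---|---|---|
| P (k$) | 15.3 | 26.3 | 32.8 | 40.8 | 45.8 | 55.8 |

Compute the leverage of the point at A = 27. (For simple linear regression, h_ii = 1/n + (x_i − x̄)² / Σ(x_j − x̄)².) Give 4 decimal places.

h = 0.5784

Ā = (7 + 11 + 15 + 19 + 21 + 27)/6 = 16.6667
Σ(A − Ā)² = 93.4444 + 32.1111 + 2.77778 + 5.44444 + 18.7778 + 106.778 = 259.333
h = 1/6 + (10.3333)²/259.333 = 0.166667 + 0.41174 = 0.5784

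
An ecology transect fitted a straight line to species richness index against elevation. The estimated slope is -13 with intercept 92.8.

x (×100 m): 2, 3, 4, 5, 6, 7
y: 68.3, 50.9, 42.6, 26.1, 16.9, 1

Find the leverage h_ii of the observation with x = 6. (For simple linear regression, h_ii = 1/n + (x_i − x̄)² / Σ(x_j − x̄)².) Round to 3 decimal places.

h = 0.295

x̄ = (2 + 3 + 4 + 5 + 6 + 7)/6 = 4.5
Σ(x − x̄)² = 6.25 + 2.25 + 0.25 + 0.25 + 2.25 + 6.25 = 17.5
h = 1/6 + (1.5)²/17.5 = 0.166667 + 0.128571 = 0.295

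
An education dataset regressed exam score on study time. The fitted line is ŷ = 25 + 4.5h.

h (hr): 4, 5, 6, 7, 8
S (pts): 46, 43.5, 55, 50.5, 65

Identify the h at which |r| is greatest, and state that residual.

h = 7, r = -6

h=4: ŷ = 25 + 4.5·4 = 43; r = 46 − 43 = 3
h=5: ŷ = 25 + 4.5·5 = 47.5; r = 43.5 − 47.5 = -4
h=6: ŷ = 25 + 4.5·6 = 52; r = 55 − 52 = 3
h=7: ŷ = 25 + 4.5·7 = 56.5; r = 50.5 − 56.5 = -6
h=8: ŷ = 25 + 4.5·8 = 61; r = 65 − 61 = 4
Largest |r| is 6 at h = 7, residual -6.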